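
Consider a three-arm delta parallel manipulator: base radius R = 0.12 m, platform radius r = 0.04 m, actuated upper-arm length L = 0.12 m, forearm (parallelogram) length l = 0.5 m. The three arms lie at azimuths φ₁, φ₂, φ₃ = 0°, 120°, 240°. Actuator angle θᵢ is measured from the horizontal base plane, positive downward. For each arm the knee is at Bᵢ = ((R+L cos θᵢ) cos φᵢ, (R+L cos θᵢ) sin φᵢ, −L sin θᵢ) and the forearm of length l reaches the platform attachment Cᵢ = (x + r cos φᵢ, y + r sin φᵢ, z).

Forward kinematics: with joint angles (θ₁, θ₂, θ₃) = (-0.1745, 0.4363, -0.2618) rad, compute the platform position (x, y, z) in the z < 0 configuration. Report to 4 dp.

(0.0489, -0.1110, -0.4433)

S1 = (0.1982·cos0.0°, 0.1982·sin0.0°, 0.0208) = (0.1982, 0.0000, 0.0208)
arm 2 at φ=120.0°: (R−r)+L cos θ2 = 0.1888;  S2 = (-0.0944, 0.1635, -0.0507)
arm 3 at φ=240.0°: (R−r)+L cos θ3 = 0.1959;  S3 = (-0.0980, -0.1697, 0.0311)
eliminate P² terms by subtracting sphere 1 from 2 and 3
linear system: -0.5851x+0.3269y = -0.0015−-0.1431z; -0.5923x+-0.3393y = -0.0004−0.0204z
det = 0.3922;  x = 0.0016+-0.1068z,  y = -0.0017+0.2466z
sphere 1 gives Az²+Bz+C=0 with A=1.0722, B=-0.0006, C=-0.2109;  B²−4AC=0.9046;  roots -0.4433, 0.4438;  negative root z = -0.4433
x = 0.0489, y = -0.1110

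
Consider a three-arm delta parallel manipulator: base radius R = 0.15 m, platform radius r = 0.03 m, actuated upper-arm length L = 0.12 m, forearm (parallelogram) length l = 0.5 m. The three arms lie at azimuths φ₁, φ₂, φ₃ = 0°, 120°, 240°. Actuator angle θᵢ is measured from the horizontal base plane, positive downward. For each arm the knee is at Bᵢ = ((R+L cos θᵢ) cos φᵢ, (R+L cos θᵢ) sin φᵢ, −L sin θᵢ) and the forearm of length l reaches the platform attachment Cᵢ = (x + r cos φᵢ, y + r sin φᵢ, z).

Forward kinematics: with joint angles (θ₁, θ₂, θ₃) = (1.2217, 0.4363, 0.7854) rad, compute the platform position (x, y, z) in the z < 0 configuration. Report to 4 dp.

O1 = (0.1610·cos0.0°, 0.1610·sin0.0°, -0.1128) = (0.1610, 0.0000, -0.1128)
φ2=120.0°: virtual centre (-0.1144, 0.1981, -0.0507), radius l
arm 3 at φ=240.0°: ρ3 = 0.2049;  O3 = (-0.1024, -0.1774, -0.0849)
eliminate P² terms by subtracting sphere 1 from 2 and 3
plane₁₂: -0.5509x+0.3962y+0.1241z = 0.0163
Cramer: x(z) = -0.0246+0.1636z;  y(z) = 0.0069-0.0857z
into |P−O₁|² = l²: 1.0341z² + 0.1636z + -0.2028 = 0;  Δ = 0.8656;  z = -0.5289 or 0.3707 → z<0 root = -0.5289
x = -0.1111, y = 0.0522

(-0.1111, 0.0522, -0.5289)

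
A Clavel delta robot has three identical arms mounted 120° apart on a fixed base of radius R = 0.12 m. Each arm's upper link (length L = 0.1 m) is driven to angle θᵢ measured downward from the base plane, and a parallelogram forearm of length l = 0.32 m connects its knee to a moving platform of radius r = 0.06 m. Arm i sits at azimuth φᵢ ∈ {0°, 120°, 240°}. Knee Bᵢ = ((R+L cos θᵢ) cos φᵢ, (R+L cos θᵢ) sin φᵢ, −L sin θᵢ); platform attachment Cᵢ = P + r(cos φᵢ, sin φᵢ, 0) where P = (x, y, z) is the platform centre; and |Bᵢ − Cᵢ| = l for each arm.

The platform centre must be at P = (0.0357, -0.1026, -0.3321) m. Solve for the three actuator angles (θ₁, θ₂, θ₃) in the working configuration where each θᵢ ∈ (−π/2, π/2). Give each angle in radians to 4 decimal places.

θ₁ = 0.5237, θ₂ = 1.1343, θ₃ = 0.3488

arm 1 (φ=0.0°): x'=0.0357, y'=-0.1026
  A cos θ + B sin θ = C:  0.0243·cos θ + -0.3321·sin θ = -0.1450
  θ1 = atan2(B,A) + arccos(C/0.3330) = 0.5237
arm 2 (φ=120.0°): x'=-0.1067, y'=0.0204
  e−x'=0.1667;  (l²−L²−(e−x')²−y'²−z²)/2L = -0.2305
  √(A²+B²)=0.3716;  θ2 = -1.1056+2.2399 ≈ 1.1343
rotate P by −φ3: (0.0710, 0.0822, -0.3321)
  A=-0.0110, B=-0.3321, C=(l²−L²−A²−y'²−z²)/(2L)=-0.1239
  √(A²+B²)=0.3323;  θ3 = -1.6039+1.9528 ≈ 0.3488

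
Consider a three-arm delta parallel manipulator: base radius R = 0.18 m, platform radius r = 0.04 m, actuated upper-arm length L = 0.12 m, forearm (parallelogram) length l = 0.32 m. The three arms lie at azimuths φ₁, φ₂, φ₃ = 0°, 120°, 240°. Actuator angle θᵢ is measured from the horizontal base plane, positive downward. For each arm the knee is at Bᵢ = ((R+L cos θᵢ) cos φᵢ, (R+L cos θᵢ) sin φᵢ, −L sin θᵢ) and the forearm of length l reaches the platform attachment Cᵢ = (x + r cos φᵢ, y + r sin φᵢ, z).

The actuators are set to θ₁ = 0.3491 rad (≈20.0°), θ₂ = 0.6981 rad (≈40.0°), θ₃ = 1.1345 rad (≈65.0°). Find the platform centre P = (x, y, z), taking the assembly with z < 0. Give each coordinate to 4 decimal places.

φ1=0.0°: virtual centre (0.2528, 0.0000, -0.0410), radius l
φ2=120.0°: virtual centre (-0.1160, 0.2009, -0.0771), radius l
centre 3 = (0.1907·cos240.0°, 0.1907·sin240.0°, -0.1088) = (-0.0954, -0.1652, -0.1088)
subtract pairs → two planes through P
plane₁₂: -0.7375x+0.4017y+-0.0722z = -0.0058
Cramer: x(z) = 0.0170-0.1495z;  y(z) = 0.0167-0.0948z
quadratic in z: (1.0313)z²+(0.1494)z+(-0.0449)=0, √Δ=0.4554 → z ∈ {-0.2932, 0.1483}; z = -0.2932 (taking z<0)
x = 0.0609, y = 0.0445

(0.0609, 0.0445, -0.2932)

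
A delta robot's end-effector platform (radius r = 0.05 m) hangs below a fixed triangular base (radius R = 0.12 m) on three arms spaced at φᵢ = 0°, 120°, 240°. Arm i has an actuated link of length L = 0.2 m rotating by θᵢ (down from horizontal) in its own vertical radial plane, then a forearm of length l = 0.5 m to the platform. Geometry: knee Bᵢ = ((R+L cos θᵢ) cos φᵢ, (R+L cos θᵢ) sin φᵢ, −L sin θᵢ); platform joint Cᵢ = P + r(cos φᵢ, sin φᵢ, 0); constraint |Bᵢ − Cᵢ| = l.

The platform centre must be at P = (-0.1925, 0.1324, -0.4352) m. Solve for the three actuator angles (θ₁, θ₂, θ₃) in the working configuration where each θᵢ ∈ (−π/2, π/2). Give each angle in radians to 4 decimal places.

θ₁ = 0.8725, θ₂ = -0.2620, θ₃ = 0.4360

rotate P by −φ1: (-0.1925, 0.1324, -0.4352)
  A cos θ + B sin θ = C:  0.2625·cos θ + -0.4352·sin θ = -0.1646
  γ=atan2(-0.4352,0.2625)=-1.0280;  ψ=arccos(-0.3238)=1.9006;  θ1=γ+ψ≈0.8725
rotate P by −φ2: (0.2109, 0.1005, -0.4352)
  A=-0.1409, B=-0.4352, C=(l²−L²−A²−y'²−z²)/(2L)=-0.0234
  √(A²+B²)=0.4574;  θ2 = -1.8839+1.6220 ≈ -0.2620
arm 3 (φ=240.0°): x'=-0.0184, y'=-0.2329
  A cos θ + B sin θ = C:  0.0884·cos θ + -0.4352·sin θ = -0.1037
  √(A²+B²)=0.4441;  θ3 = -1.3704+1.8064 ≈ 0.4360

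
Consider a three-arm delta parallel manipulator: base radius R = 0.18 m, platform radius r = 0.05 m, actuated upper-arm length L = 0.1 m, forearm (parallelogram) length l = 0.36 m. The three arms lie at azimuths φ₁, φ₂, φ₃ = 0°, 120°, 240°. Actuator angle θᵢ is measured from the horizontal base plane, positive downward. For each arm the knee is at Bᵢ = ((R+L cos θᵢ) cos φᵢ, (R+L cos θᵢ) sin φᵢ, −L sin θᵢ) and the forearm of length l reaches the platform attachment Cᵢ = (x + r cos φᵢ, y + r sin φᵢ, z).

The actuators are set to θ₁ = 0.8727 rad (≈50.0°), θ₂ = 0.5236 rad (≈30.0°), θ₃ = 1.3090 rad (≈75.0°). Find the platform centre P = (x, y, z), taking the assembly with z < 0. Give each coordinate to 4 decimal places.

(0.0066, 0.0790, -0.3735)

φ1=0.0°: virtual centre (0.1943, 0.0000, -0.0766), radius l
arm 2 at φ=120.0°: e+L cos θ2 = 0.2166;  S2 = (-0.1083, 0.1876, -0.0500)
S3 = (0.1559·cos240.0°, 0.1559·sin240.0°, -0.0966) = (-0.0779, -0.1350, -0.0966)
eliminate P² terms by subtracting sphere 1 from 2 and 3
[-0.6052 0.3752 0.0532]·P = 0.0058;  [-0.5444 -0.2700 -0.0400]·P = -0.0100
det = 0.3676;  x = 0.0059+-0.0017z,  y = 0.0250+-0.1446z
quadratic in z: (1.0209)z²+(0.1466)z+(-0.0876)=0, √Δ=0.6159 → z ∈ {-0.3735, 0.2298}; z = -0.3735 (taking z<0)
x = 0.0066, y = 0.0790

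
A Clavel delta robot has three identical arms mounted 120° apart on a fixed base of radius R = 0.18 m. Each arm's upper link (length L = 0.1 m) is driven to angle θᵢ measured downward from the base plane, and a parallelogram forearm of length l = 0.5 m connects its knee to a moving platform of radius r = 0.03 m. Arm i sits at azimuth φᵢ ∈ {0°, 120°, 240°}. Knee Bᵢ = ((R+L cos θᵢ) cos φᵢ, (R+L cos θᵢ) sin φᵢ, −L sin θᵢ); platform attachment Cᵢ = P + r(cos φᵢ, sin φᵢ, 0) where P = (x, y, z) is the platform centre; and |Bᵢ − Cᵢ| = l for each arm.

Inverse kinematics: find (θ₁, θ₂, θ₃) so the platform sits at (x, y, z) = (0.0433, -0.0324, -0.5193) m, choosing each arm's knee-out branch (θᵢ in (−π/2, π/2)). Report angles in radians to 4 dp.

arm 1 (φ=0.0°): x'=0.0433, y'=-0.0324
  A=0.1067, B=-0.5193, C=(l²−L²−A²−y'²−z²)/(2L)=-0.2105
  θ1 = atan2(B,A) + arccos(C/0.5301) = 0.6110
φ2=120.0° → target in arm frame (-0.0497, -0.0213)
  A=0.1997, B=-0.5193, C=(l²−L²−A²−y'²−z²)/(2L)=-0.3500
  γ=atan2(-0.5193,0.1997)=-1.2037;  ψ=arccos(-0.6292)=2.2513;  θ2=γ+ψ≈1.0476
rotate P by −φ3: (0.0064, 0.0537, -0.5193)
  A=0.1436, B=-0.5193, C=(l²−L²−A²−y'²−z²)/(2L)=-0.2659
  √(A²+B²)=0.5388;  θ3 = -1.3010+2.0869 ≈ 0.7858

θ₁ = 0.6110, θ₂ = 1.0476, θ₃ = 0.7858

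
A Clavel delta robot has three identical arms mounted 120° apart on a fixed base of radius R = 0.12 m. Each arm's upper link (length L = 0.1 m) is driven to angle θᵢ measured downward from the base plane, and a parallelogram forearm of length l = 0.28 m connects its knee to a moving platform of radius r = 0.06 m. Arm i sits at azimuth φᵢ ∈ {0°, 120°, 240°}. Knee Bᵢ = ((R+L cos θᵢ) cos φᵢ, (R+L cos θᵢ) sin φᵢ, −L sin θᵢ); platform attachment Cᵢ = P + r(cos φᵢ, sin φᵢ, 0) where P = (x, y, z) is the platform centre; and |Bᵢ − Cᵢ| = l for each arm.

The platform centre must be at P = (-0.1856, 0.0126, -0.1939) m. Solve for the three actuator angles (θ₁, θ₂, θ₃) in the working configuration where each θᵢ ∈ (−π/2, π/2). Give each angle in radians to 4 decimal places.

rotate P by −φ1: (-0.1856, 0.0126, -0.1939)
  A=0.2456, B=-0.1939, C=(l²−L²−A²−y'²−z²)/(2L)=-0.1484
  √(A²+B²)=0.3129;  θ1 = -0.6683+2.0648 ≈ 1.3965
rotate P by −φ2: (0.1037, 0.1544, -0.1939)
  e−x'=-0.0437;  (l²−L²−(e−x')²−y'²−z²)/2L = 0.0252
  γ=atan2(-0.1939,-0.0437)=-1.7925;  ψ=arccos(0.1268)=1.4436;  θ2=γ+ψ≈-0.3489
φ3=240.0° → target in arm frame (0.0819, -0.1670)
  e−x'=-0.0219;  (l²−L²−(e−x')²−y'²−z²)/2L = 0.0121
  √(A²+B²)=0.1951;  θ3 = -1.6832+1.5087 ≈ -0.1745

θ₁ = 1.3965, θ₂ = -0.3489, θ₃ = -0.1745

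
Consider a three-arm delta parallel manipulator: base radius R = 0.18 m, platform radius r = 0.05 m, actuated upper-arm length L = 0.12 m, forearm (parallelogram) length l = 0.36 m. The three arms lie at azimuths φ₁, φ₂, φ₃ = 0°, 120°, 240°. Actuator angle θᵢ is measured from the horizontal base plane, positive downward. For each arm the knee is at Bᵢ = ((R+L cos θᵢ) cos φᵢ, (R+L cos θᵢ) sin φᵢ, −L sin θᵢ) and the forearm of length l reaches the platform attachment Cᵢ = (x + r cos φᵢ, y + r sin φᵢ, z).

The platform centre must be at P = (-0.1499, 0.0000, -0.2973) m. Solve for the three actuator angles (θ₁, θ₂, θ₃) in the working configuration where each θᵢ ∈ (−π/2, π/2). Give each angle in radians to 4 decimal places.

θ₁ = 1.3090, θ₂ = 0.0875, θ₃ = 0.0875

arm 1 (φ=0.0°): x'=-0.1499, y'=0.0000
  e−x'=0.2799;  (l²−L²−(e−x')²−y'²−z²)/2L = -0.2147
  √(A²+B²)=0.4083;  θ1 = -0.8155+2.1245 ≈ 1.3090
arm 2 (φ=120.0°): x'=0.0749, y'=0.1298
  e−x'=0.0551;  (l²−L²−(e−x')²−y'²−z²)/2L = 0.0289
  θ2 = atan2(B,A) + arccos(C/0.3024) = 0.0875
φ3=240.0° → target in arm frame (0.0750, -0.1298)
  e−x'=0.0550;  (l²−L²−(e−x')²−y'²−z²)/2L = 0.0289
  √(A²+B²)=0.3024;  θ3 = -1.3877+1.4752 ≈ 0.0875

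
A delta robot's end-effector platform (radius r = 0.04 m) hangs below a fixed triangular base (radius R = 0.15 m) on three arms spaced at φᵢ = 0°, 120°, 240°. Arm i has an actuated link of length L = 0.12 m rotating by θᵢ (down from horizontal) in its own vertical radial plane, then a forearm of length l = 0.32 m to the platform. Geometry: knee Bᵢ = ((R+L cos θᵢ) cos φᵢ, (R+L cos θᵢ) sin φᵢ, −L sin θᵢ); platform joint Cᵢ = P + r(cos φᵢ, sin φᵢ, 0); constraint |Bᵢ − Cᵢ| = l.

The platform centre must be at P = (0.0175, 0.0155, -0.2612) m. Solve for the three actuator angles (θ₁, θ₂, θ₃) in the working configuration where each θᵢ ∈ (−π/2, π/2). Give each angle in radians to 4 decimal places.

rotate P by −φ1: (0.0175, 0.0155, -0.2612)
  A=0.0925, B=-0.2612, C=(l²−L²−A²−y'²−z²)/(2L)=0.0457
  γ=atan2(-0.2612,0.0925)=-1.2304;  ψ=arccos(0.1651)=1.4050;  θ1=γ+ψ≈0.1745
φ2=120.0° → target in arm frame (0.0047, -0.0229)
  A cos θ + B sin θ = C:  0.1053·cos θ + -0.2612·sin θ = 0.0340
  γ=atan2(-0.2612,0.1053)=-1.1875;  ψ=arccos(0.1207)=1.4498;  θ2=γ+ψ≈0.2623
arm 3 (φ=240.0°): x'=-0.0222, y'=0.0074
  A cos θ + B sin θ = C:  0.1322·cos θ + -0.2612·sin θ = 0.0094
  √(A²+B²)=0.2927;  θ3 = -1.1023+1.5388 ≈ 0.4364

θ₁ = 0.1745, θ₂ = 0.2623, θ₃ = 0.4364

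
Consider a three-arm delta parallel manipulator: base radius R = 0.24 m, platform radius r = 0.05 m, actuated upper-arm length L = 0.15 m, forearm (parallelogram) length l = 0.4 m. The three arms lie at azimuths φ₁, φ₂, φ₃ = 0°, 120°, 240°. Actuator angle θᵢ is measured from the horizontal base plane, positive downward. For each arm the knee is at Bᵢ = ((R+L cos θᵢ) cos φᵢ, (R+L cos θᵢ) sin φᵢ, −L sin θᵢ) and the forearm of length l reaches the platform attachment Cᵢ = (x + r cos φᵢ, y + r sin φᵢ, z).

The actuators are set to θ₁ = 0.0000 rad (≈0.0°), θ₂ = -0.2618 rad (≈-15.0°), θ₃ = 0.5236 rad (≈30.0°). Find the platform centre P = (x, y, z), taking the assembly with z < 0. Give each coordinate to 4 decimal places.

(0.0135, 0.0505, -0.2255)

arm 1 at φ=0.0°: ρ1 = 0.3400;  centre 1 = (0.3400, 0.0000, 0.0000)
centre 2 = (0.3349·cos120.0°, 0.3349·sin120.0°, 0.0388) = (-0.1674, 0.2900, 0.0388)
arm 3 at φ=240.0°: ρ3 = 0.3199;  centre 3 = (-0.1600, -0.2770, -0.0750)
|centre ₂|²−|centre ₁|² = -0.0019;  |centre ₃|²−|centre ₁|² = -0.0076
linear system: -1.0149x+0.5800y = -0.0019−0.0776z; -0.9999x+-0.5541y = -0.0076−-0.1500z
det = 1.1423;  x = 0.0048+-0.0385z,  y = 0.0051+-0.2012z
sphere 1 gives Az²+Bz+C=0 with A=1.0420, B=0.0238, C=-0.0476;  B²−4AC=0.1991;  roots -0.2255, 0.2027;  negative root z = -0.2255
x = 0.0135, y = 0.0505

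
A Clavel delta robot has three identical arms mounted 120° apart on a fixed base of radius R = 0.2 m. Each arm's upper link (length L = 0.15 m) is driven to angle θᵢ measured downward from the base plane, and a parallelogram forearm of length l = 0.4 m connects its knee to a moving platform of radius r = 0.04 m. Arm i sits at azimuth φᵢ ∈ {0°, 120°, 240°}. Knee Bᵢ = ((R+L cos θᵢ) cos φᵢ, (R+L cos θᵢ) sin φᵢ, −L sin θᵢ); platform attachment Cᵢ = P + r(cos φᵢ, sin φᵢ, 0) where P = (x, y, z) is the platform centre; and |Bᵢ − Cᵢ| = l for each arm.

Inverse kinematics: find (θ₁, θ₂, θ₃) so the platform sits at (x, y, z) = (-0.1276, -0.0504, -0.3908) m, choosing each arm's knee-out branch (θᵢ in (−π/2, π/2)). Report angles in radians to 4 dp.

rotate P by −φ1: (-0.1276, -0.0504, -0.3908)
  A cos θ + B sin θ = C:  0.2876·cos θ + -0.3908·sin θ = -0.3349
  θ1 = atan2(B,A) + arccos(C/0.4852) = 1.3963
φ2=120.0° → target in arm frame (0.0202, 0.1357)
  e−x'=0.1398;  (l²−L²−(e−x')²−y'²−z²)/2L = -0.1773
  θ2 = atan2(B,A) + arccos(C/0.4151) = 0.7851
φ3=240.0° → target in arm frame (0.1074, -0.0853)
  A=0.0526, B=-0.3908, C=(l²−L²−A²−y'²−z²)/(2L)=-0.0842
  θ3 = atan2(B,A) + arccos(C/0.3943) = 0.3489

θ₁ = 1.3963, θ₂ = 0.7851, θ₃ = 0.3489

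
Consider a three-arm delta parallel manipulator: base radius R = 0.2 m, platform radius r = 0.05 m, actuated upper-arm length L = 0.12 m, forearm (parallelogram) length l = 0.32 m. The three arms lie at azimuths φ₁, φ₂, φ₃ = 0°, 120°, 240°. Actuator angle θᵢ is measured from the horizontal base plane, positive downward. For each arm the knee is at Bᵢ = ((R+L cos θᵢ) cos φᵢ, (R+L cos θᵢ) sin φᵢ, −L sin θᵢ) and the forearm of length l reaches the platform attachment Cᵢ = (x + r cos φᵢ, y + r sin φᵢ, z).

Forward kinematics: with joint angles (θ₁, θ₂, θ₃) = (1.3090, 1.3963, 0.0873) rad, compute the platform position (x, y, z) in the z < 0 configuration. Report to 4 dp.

(-0.0559, -0.1156, -0.2973)

arm 1 at φ=0.0°: e+L cos θ1 = 0.1811;  O1 = (0.1811, 0.0000, -0.1159)
arm 2 at φ=120.0°: e+L cos θ2 = 0.1708;  O2 = (-0.0854, 0.1479, -0.1182)
arm 3 at φ=240.0°: e+L cos θ3 = 0.2695;  O3 = (-0.1348, -0.2334, -0.0105)
subtract pairs → two planes through P
[-0.5329 0.2959 -0.0045]·P = -0.0031;  [-0.6317 -0.4669 0.2109]·P = 0.0265
det = 0.4357;  x = -0.0147+0.1384z,  y = -0.0369+0.2645z
quadratic in z: (1.0891)z²+(0.1581)z+(-0.0493)=0, √Δ=0.4895 → z ∈ {-0.2973, 0.1521}; z = -0.2973 (taking z<0)
x = -0.0559, y = -0.1156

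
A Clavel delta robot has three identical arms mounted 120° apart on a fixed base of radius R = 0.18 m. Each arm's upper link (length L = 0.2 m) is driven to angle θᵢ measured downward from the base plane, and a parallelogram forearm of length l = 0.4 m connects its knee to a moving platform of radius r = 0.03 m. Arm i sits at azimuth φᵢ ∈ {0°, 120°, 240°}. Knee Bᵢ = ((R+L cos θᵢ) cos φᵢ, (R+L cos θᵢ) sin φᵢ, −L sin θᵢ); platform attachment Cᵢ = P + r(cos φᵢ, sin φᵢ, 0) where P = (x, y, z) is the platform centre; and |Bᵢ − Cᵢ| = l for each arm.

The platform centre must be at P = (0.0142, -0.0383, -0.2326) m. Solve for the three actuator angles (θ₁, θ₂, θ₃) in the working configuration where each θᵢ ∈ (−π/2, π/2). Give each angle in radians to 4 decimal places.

arm 1 (φ=0.0°): x'=0.0142, y'=-0.0383
  A cos θ + B sin θ = C:  0.1358·cos θ + -0.2326·sin θ = 0.1150
  √(A²+B²)=0.2693;  θ1 = -1.0423+1.1298 ≈ 0.0874
φ2=120.0° → target in arm frame (-0.0403, 0.0069)
  A=0.1903, B=-0.2326, C=(l²−L²−A²−y'²−z²)/(2L)=0.0741
  θ2 = atan2(B,A) + arccos(C/0.3005) = 0.4364
rotate P by −φ3: (0.0261, 0.0314, -0.2326)
  e−x'=0.1239;  (l²−L²−(e−x')²−y'²−z²)/2L = 0.1239
  √(A²+B²)=0.2636;  θ3 = -1.0812+1.0815 ≈ 0.0002

θ₁ = 0.0874, θ₂ = 0.4364, θ₃ = 0.0002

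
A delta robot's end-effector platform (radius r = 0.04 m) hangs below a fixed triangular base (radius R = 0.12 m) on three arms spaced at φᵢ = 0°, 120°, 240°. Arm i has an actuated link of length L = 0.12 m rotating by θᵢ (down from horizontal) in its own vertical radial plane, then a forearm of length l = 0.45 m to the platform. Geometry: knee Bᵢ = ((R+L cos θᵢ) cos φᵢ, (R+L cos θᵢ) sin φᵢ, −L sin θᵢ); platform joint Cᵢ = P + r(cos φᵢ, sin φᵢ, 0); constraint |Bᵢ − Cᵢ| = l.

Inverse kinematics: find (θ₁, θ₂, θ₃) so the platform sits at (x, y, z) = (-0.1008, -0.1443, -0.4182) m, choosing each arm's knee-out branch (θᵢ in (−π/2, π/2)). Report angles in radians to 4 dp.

φ1=0.0° → target in arm frame (-0.1008, -0.1443)
  A=0.1808, B=-0.4182, C=(l²−L²−A²−y'²−z²)/(2L)=-0.1679
  γ=atan2(-0.4182,0.1808)=-1.1627;  ψ=arccos(-0.3686)=1.9483;  θ1=γ+ψ≈0.7855
rotate P by −φ2: (-0.0746, 0.1594, -0.4182)
  A=0.1546, B=-0.4182, C=(l²−L²−A²−y'²−z²)/(2L)=-0.1504
  γ=atan2(-0.4182,0.1546)=-1.2168;  ψ=arccos(-0.3374)=1.9150;  θ2=γ+ψ≈0.6982
rotate P by −φ3: (0.1754, -0.0151, -0.4182)
  e−x'=-0.0954;  (l²−L²−(e−x')²−y'²−z²)/2L = 0.0162
  √(A²+B²)=0.4289;  θ3 = -1.7950+1.5331 ≈ -0.2620

θ₁ = 0.7855, θ₂ = 0.6982, θ₃ = -0.2620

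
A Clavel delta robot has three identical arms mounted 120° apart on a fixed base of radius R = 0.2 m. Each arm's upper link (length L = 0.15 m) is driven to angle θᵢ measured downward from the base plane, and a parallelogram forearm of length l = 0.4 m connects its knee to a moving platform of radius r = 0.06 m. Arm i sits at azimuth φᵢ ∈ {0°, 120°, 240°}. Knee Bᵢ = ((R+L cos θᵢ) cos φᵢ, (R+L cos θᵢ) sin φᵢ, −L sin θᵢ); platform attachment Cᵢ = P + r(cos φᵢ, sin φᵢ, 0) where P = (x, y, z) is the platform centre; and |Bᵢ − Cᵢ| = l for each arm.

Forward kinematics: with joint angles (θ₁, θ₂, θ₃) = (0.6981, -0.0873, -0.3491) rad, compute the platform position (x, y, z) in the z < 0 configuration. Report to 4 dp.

(-0.1008, -0.0200, -0.2782)

S1 = (0.2549·cos0.0°, 0.2549·sin0.0°, -0.0964) = (0.2549, 0.0000, -0.0964)
arm 2 at φ=120.0°: (R−r)+L cos θ2 = 0.2894;  S2 = (-0.1447, 0.2507, 0.0131)
arm 3 at φ=240.0°: (R−r)+L cos θ3 = 0.2810;  S3 = (-0.1405, -0.2433, 0.0513)
eliminate P² terms by subtracting sphere 1 from 2 and 3
linear system: -0.7992x+0.5013y = 0.0097−0.2190z; -0.7908x+-0.4866y = 0.0073−0.2954z
Cramer: x(z) = -0.0106+0.3243z;  y(z) = 0.0023+0.0802z
into |P−S₁|² = l²: 1.1116z² + 0.0210z + -0.0802 = 0;  Δ = 0.3569;  z = -0.2782 or 0.2593 → z<0 root = -0.2782
x = -0.1008, y = -0.0200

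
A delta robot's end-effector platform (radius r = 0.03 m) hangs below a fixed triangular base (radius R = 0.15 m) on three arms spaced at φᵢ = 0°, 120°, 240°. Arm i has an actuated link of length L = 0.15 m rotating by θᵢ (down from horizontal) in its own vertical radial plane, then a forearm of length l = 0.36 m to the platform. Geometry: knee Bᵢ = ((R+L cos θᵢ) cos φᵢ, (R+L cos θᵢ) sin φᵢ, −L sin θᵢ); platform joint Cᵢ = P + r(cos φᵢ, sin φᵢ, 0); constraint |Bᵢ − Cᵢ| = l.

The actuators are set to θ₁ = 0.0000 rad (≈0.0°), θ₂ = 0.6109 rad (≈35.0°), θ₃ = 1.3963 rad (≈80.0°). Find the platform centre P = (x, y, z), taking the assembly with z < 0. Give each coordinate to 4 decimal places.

(0.1379, 0.1121, -0.3156)

S1 = (0.2700·cos0.0°, 0.2700·sin0.0°, 0.0000) = (0.2700, 0.0000, 0.0000)
arm 2 at φ=120.0°: (R−r)+L cos θ2 = 0.2429;  S2 = (-0.1214, 0.2103, -0.0860)
arm 3 at φ=240.0°: (R−r)+L cos θ3 = 0.1460;  S3 = (-0.0730, -0.1265, -0.1477)
subtract pairs → two planes through P
plane₁₂: -0.7829x+0.4207y+-0.1721z = -0.0065
det = 0.4866;  x = 0.0291+-0.3448z,  y = 0.0387+-0.2327z
sphere 1 gives Az²+Bz+C=0 with A=1.1731, B=0.1481, C=-0.0701;  B²−4AC=0.3507;  roots -0.3156, 0.1893;  negative root z = -0.3156
x = 0.1379, y = 0.1121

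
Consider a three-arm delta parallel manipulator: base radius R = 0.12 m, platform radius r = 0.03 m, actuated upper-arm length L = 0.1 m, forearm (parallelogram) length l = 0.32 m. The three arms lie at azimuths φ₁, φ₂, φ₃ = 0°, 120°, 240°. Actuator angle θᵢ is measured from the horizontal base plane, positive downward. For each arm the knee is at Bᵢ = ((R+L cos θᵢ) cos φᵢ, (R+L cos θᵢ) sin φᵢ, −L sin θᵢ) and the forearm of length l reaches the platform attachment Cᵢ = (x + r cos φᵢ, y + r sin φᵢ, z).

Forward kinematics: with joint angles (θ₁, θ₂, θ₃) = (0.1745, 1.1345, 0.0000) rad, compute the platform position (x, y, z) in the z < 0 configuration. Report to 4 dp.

φ1=0.0°: virtual centre (0.1885, 0.0000, -0.0174), radius l
arm 2 at φ=120.0°: e+L cos θ2 = 0.1323;  S2 = (-0.0661, 0.1145, -0.0906)
S3 = (0.1900·cos240.0°, 0.1900·sin240.0°, 0.0000) = (-0.0950, -0.1645, 0.0000)
eliminate P² terms by subtracting sphere 1 from 2 and 3
[-0.5092 0.2291 -0.1465]·P = -0.0101;  [-0.5670 -0.3291 0.0347]·P = 0.0003
det = 0.2975;  x = 0.0110+-0.1354z,  y = -0.0198+0.3388z
sphere 1 gives Az²+Bz+C=0 with A=1.1331, B=0.0694, C=-0.0702;  B²−4AC=0.3230;  roots -0.2814, 0.2202;  negative root z = -0.2814
x = 0.0491, y = -0.1151

(0.0491, -0.1151, -0.2814)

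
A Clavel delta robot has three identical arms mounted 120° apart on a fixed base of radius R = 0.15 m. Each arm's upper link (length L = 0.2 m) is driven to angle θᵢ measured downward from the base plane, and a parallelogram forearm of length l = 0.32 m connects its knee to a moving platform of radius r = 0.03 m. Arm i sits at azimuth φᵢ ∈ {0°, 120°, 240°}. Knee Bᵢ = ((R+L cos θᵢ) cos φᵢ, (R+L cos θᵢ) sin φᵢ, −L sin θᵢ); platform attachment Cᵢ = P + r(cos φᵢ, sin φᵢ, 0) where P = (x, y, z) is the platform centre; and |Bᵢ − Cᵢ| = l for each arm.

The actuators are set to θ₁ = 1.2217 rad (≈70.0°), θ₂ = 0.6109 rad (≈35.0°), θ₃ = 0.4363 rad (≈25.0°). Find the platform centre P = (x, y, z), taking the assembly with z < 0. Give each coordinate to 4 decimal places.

(-0.1138, -0.0195, -0.2914)

φ1=0.0°: virtual centre (0.1884, 0.0000, -0.1879), radius l
φ2=120.0°: virtual centre (-0.1419, 0.2458, -0.1147), radius l
φ3=240.0°: virtual centre (-0.1506, -0.2609, -0.0845), radius l
eliminate P² terms by subtracting sphere 1 from 2 and 3
plane₁₂: -0.6606x+0.4916y+0.1464z = 0.0229
Cramer: x(z) = -0.0373+0.2626z;  y(z) = -0.0035+0.0551z
quadratic in z: (1.0720)z²+(0.2569)z+(-0.0161)=0, √Δ=0.3677 → z ∈ {-0.2914, 0.0517}; z = -0.2914 (taking z<0)
x = -0.1138, y = -0.0195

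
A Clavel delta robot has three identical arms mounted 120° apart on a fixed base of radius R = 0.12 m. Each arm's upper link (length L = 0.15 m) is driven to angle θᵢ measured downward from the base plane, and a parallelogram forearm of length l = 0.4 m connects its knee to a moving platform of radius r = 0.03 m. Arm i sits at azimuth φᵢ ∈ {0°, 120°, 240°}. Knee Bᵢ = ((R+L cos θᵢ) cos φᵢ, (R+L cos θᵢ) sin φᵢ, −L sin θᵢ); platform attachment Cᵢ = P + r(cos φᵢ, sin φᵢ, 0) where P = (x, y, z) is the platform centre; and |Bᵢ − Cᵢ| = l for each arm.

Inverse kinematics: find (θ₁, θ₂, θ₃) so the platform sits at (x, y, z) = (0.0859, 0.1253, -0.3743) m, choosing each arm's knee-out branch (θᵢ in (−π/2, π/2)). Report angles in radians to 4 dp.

arm 1 (φ=0.0°): x'=0.0859, y'=0.1253
  e−x'=0.0041;  (l²−L²−(e−x')²−y'²−z²)/2L = -0.0611
  θ1 = atan2(B,A) + arccos(C/0.3743) = 0.1748
rotate P by −φ2: (0.0656, -0.1370, -0.3743)
  A cos θ + B sin θ = C:  0.0244·cos θ + -0.3743·sin θ = -0.0733
  √(A²+B²)=0.3751;  θ2 = -1.5056+1.7674 ≈ 0.2618
rotate P by −φ3: (-0.1515, 0.0117, -0.3743)
  A=0.2415, B=-0.3743, C=(l²−L²−A²−y'²−z²)/(2L)=-0.2035
  γ=atan2(-0.3743,0.2415)=-0.9979;  ψ=arccos(-0.4568)=2.0452;  θ3=γ+ψ≈1.0473

θ₁ = 0.1748, θ₂ = 0.2618, θ₃ = 1.0473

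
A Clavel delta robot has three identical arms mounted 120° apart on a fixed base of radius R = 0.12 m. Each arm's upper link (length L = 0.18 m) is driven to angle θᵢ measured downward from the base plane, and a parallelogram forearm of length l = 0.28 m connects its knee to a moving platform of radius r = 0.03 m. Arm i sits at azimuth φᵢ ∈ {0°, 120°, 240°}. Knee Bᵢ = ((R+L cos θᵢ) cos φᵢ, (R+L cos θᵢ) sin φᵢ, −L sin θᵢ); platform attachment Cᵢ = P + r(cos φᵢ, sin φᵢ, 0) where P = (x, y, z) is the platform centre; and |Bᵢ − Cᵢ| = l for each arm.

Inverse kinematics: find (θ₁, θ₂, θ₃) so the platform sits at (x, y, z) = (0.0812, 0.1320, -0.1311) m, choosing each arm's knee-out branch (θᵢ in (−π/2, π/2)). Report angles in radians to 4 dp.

rotate P by −φ1: (0.0812, 0.1320, -0.1311)
  e−x'=0.0088;  (l²−L²−(e−x')²−y'²−z²)/2L = 0.0314
  γ=atan2(-0.1311,0.0088)=-1.5038;  ψ=arccos(0.2391)=1.3293;  θ1=γ+ψ≈-0.1744
arm 2 (φ=120.0°): x'=0.0737, y'=-0.1363
  A cos θ + B sin θ = C:  0.0163·cos θ + -0.1311·sin θ = 0.0277
  θ2 = atan2(B,A) + arccos(C/0.1321) = -0.0875
rotate P by −φ3: (-0.1549, 0.0043, -0.1311)
  A=0.2449, B=-0.1311, C=(l²−L²−A²−y'²−z²)/(2L)=-0.0866
  θ3 = atan2(B,A) + arccos(C/0.2778) = 1.3965

θ₁ = -0.1744, θ₂ = -0.0875, θ₃ = 1.3965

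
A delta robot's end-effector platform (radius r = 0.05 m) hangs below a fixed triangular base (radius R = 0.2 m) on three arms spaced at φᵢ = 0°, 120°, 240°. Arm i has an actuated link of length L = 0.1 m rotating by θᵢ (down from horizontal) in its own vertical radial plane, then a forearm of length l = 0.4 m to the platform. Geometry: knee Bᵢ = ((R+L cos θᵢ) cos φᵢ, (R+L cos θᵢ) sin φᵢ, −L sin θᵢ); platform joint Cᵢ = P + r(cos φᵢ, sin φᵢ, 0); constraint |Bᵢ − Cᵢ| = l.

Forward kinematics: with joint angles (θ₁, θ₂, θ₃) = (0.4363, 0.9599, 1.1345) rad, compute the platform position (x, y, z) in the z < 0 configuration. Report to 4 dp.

(0.0705, 0.0183, -0.4038)

centre 1 = (0.2406·cos0.0°, 0.2406·sin0.0°, -0.0423) = (0.2406, 0.0000, -0.0423)
arm 2 at φ=120.0°: ρ2 = 0.2074;  centre 2 = (-0.1037, 0.1796, -0.0819)
φ3=240.0°: virtual centre (-0.0961, -0.1665, -0.0906), radius l
|centre ₂|²−|centre ₁|² = -0.0100;  |centre ₃|²−|centre ₁|² = -0.0145
plane₁₂: -0.6886x+0.3592y+-0.0793z = -0.0100
Cramer: x(z) = 0.0181-0.1298z;  y(z) = 0.0069-0.0280z
into |P−centre ₁|² = l²: 1.0176z² + 0.1419z + -0.1087 = 0;  Δ = 0.4624;  z = -0.4038 or 0.2644 → z<0 root = -0.4038
x = 0.0705, y = 0.0183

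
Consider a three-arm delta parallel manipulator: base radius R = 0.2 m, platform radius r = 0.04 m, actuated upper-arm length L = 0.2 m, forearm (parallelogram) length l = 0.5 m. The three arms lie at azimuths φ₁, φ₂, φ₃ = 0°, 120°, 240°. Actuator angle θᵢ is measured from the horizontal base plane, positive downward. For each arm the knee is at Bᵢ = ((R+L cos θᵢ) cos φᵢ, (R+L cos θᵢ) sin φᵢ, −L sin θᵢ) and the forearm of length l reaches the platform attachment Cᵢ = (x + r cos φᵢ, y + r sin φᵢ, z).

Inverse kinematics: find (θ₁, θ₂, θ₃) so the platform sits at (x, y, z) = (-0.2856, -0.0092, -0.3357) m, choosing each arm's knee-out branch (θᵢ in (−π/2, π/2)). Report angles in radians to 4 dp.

arm 1 (φ=0.0°): x'=-0.2856, y'=-0.0092
  e−x'=0.4456;  (l²−L²−(e−x')²−y'²−z²)/2L = -0.2533
  √(A²+B²)=0.5579;  θ1 = -0.6457+2.0422 ≈ 1.3965
arm 2 (φ=120.0°): x'=0.1348, y'=0.2519
  e−x'=0.0252;  (l²−L²−(e−x')²−y'²−z²)/2L = 0.0830
  √(A²+B²)=0.3366;  θ2 = -1.4960+1.3217 ≈ -0.1743
rotate P by −φ3: (0.1508, -0.2427, -0.3357)
  A cos θ + B sin θ = C:  0.0092·cos θ + -0.3357·sin θ = 0.0957
  √(A²+B²)=0.3358;  θ3 = -1.5433+1.2817 ≈ -0.2616

θ₁ = 1.3965, θ₂ = -0.1743, θ₃ = -0.2616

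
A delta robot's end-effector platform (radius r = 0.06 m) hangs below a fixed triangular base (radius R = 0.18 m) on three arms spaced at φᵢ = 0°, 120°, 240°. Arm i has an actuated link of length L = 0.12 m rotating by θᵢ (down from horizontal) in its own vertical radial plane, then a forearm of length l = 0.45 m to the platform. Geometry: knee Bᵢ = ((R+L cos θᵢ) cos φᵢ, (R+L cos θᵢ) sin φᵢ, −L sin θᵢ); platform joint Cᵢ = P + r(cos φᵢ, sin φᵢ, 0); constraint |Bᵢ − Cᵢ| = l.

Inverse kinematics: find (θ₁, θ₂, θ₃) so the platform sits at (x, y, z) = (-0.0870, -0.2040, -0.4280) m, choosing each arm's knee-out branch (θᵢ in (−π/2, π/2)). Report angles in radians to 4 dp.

θ₁ = 1.2219, θ₂ = 1.3965, θ₃ = -0.1746

φ1=0.0° → target in arm frame (-0.0870, -0.2040)
  e−x'=0.2070;  (l²−L²−(e−x')²−y'²−z²)/2L = -0.3315
  √(A²+B²)=0.4754;  θ1 = -1.1203+2.3422 ≈ 1.2219
rotate P by −φ2: (-0.1332, 0.1773, -0.4280)
  A cos θ + B sin θ = C:  0.2532·cos θ + -0.4280·sin θ = -0.3776
  γ=atan2(-0.4280,0.2532)=-1.0366;  ψ=arccos(-0.7594)=2.4332;  θ2=γ+ψ≈1.3965
arm 3 (φ=240.0°): x'=0.2202, y'=0.0267
  A=-0.1002, B=-0.4280, C=(l²−L²−A²−y'²−z²)/(2L)=-0.0243
  γ=atan2(-0.4280,-0.1002)=-1.8007;  ψ=arccos(-0.0552)=1.6261;  θ3=γ+ψ≈-0.1746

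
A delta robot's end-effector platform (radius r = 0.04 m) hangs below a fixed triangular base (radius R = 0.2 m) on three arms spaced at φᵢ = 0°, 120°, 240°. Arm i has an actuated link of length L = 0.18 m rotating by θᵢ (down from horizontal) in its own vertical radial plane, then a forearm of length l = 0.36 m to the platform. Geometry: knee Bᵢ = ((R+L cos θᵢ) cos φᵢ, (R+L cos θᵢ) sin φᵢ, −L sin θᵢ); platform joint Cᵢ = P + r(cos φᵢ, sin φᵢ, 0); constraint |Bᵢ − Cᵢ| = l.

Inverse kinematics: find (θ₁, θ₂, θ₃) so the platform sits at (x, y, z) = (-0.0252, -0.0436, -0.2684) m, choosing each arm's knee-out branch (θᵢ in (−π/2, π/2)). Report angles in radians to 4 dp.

θ₁ = 0.6982, θ₂ = 0.6980, θ₃ = 0.2616

rotate P by −φ1: (-0.0252, -0.0436, -0.2684)
  e−x'=0.1852;  (l²−L²−(e−x')²−y'²−z²)/2L = -0.0307
  √(A²+B²)=0.3261;  θ1 = -0.9668+1.6650 ≈ 0.6982
arm 2 (φ=120.0°): x'=-0.0252, y'=0.0436
  e−x'=0.1852;  (l²−L²−(e−x')²−y'²−z²)/2L = -0.0306
  √(A²+B²)=0.3261;  θ2 = -0.9669+1.6649 ≈ 0.6980
rotate P by −φ3: (0.0504, 0.0000, -0.2684)
  A=0.1096, B=-0.2684, C=(l²−L²−A²−y'²−z²)/(2L)=0.0365
  γ=atan2(-0.2684,0.1096)=-1.1830;  ψ=arccos(0.1259)=1.4446;  θ3=γ+ψ≈0.2616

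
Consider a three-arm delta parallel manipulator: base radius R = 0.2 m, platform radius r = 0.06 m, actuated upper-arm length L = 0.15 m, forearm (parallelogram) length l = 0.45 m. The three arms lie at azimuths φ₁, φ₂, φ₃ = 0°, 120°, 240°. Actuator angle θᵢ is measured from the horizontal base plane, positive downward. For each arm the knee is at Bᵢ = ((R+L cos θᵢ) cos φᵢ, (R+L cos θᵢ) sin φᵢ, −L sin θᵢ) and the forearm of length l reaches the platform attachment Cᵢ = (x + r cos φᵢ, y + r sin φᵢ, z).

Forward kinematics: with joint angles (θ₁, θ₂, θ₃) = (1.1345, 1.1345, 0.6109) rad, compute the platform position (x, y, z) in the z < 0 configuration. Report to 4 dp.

(-0.0458, -0.0793, -0.5022)

S1 = (0.2034·cos0.0°, 0.2034·sin0.0°, -0.1359) = (0.2034, 0.0000, -0.1359)
S2 = (0.2034·cos120.0°, 0.2034·sin120.0°, -0.1359) = (-0.1017, 0.1761, -0.1359)
arm 3 at φ=240.0°: (R−r)+L cos θ3 = 0.2629;  S3 = (-0.1314, -0.2277, -0.0860)
|S₂|²−|S₁|² = 0.0000;  |S₃|²−|S₁|² = 0.0167
plane₁₂: -0.6102x+0.3523y+0.0000z = 0.0000
det = 0.5137;  x = -0.0114+0.0684z,  y = -0.0198+0.1186z
into |P−S₁|² = l²: 1.0187z² + 0.2378z + -0.1375 = 0;  Δ = 0.6168;  z = -0.5022 or 0.2687 → z<0 root = -0.5022
x = -0.0458, y = -0.0793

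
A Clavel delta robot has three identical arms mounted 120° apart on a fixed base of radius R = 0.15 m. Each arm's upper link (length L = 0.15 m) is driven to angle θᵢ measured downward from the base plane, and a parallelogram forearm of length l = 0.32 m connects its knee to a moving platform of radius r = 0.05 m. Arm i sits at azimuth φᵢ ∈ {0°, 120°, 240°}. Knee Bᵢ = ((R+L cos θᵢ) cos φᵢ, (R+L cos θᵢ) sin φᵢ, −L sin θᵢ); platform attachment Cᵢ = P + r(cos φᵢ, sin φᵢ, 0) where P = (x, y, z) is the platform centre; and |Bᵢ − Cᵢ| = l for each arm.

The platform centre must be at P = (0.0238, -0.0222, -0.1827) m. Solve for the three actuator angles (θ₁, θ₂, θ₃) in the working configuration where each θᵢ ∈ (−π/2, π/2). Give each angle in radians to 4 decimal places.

θ₁ = -0.3489, θ₂ = 0.1743, θ₃ = -0.1751

φ1=0.0° → target in arm frame (0.0238, -0.0222)
  A=0.0762, B=-0.1827, C=(l²−L²−A²−y'²−z²)/(2L)=0.1341
  √(A²+B²)=0.1980;  θ1 = -1.1757+0.8267 ≈ -0.3489
rotate P by −φ2: (-0.0311, -0.0095, -0.1827)
  A=0.1311, B=-0.1827, C=(l²−L²−A²−y'²−z²)/(2L)=0.0975
  √(A²+B²)=0.2249;  θ2 = -0.9483+1.1226 ≈ 0.1743
arm 3 (φ=240.0°): x'=0.0073, y'=0.0317
  A cos θ + B sin θ = C:  0.0927·cos θ + -0.1827·sin θ = 0.1231
  θ3 = atan2(B,A) + arccos(C/0.2049) = -0.1751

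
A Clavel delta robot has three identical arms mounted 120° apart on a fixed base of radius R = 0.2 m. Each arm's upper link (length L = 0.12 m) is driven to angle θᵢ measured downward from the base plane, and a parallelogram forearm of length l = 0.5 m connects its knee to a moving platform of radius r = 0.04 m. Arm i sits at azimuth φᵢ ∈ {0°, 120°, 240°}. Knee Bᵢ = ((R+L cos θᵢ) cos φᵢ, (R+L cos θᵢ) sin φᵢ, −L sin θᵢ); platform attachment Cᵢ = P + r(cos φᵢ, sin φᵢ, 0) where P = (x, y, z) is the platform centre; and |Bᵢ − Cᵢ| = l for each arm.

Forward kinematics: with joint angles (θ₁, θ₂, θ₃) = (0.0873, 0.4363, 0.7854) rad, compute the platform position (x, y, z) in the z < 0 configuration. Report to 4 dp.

arm 1 at φ=0.0°: e+L cos θ1 = 0.2795;  centre 1 = (0.2795, 0.0000, -0.0105)
centre 2 = (0.2688·cos120.0°, 0.2688·sin120.0°, -0.0507) = (-0.1344, 0.2328, -0.0507)
arm 3 at φ=240.0°: e+L cos θ3 = 0.2449;  centre 3 = (-0.1224, -0.2120, -0.0849)
subtract pairs → two planes through P
[-0.8278 0.4655 -0.0805]·P = -0.0035;  [-0.8039 -0.4241 -0.1488]·P = -0.0111
det = 0.7253;  x = 0.0091+-0.1426z,  y = 0.0088+-0.0806z
sphere 1 gives Az²+Bz+C=0 with A=1.0268, B=0.0966, C=-0.1767;  B²−4AC=0.7351;  roots -0.4645, 0.3705;  negative root z = -0.4645
x = 0.0754, y = 0.0463

(0.0754, 0.0463, -0.4645)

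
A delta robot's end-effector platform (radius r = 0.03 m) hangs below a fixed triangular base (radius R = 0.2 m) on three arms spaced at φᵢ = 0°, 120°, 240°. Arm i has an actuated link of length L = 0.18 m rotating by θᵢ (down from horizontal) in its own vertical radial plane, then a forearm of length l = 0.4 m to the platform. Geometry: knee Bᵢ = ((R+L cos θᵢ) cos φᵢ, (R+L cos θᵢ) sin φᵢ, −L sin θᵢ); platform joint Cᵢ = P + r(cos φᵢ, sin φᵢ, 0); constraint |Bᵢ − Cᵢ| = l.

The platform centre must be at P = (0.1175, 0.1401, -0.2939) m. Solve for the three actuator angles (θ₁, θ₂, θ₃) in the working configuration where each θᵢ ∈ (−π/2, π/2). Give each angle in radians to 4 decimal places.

θ₁ = 0.0006, θ₂ = 0.3489, θ₃ = 1.3965

rotate P by −φ1: (0.1175, 0.1401, -0.2939)
  A=0.0525, B=-0.2939, C=(l²−L²−A²−y'²−z²)/(2L)=0.0523
  θ1 = atan2(B,A) + arccos(C/0.2986) = 0.0006
φ2=120.0° → target in arm frame (0.0626, -0.1718)
  A cos θ + B sin θ = C:  0.1074·cos θ + -0.2939·sin θ = 0.0005
  √(A²+B²)=0.3129;  θ2 = -1.2204+1.5693 ≈ 0.3489
rotate P by −φ3: (-0.1801, 0.0317, -0.2939)
  A=0.3501, B=-0.2939, C=(l²−L²−A²−y'²−z²)/(2L)=-0.2287
  θ3 = atan2(B,A) + arccos(C/0.4571) = 1.3965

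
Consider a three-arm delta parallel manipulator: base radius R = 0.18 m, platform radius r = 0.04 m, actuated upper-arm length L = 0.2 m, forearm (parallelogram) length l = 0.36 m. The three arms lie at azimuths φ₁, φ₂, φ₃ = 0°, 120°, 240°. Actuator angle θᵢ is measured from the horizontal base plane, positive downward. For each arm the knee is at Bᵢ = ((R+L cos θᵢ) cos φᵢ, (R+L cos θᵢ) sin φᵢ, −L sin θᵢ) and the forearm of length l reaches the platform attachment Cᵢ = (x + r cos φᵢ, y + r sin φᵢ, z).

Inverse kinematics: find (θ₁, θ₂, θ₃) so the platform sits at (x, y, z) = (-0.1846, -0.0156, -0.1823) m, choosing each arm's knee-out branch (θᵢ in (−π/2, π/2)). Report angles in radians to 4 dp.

arm 1 (φ=0.0°): x'=-0.1846, y'=-0.0156
  A=0.3246, B=-0.1823, C=(l²−L²−A²−y'²−z²)/(2L)=-0.1231
  √(A²+B²)=0.3723;  θ1 = -0.5117+1.9078 ≈ 1.3961
rotate P by −φ2: (0.0788, 0.1677, -0.1823)
  A=0.0612, B=-0.1823, C=(l²−L²−A²−y'²−z²)/(2L)=0.0613
  θ2 = atan2(B,A) + arccos(C/0.1923) = -0.0003
arm 3 (φ=240.0°): x'=0.1058, y'=-0.1521
  e−x'=0.0342;  (l²−L²−(e−x')²−y'²−z²)/2L = 0.0802
  √(A²+B²)=0.1855;  θ3 = -1.3854+1.1238 ≈ -0.2616

θ₁ = 1.3961, θ₂ = -0.0003, θ₃ = -0.2616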